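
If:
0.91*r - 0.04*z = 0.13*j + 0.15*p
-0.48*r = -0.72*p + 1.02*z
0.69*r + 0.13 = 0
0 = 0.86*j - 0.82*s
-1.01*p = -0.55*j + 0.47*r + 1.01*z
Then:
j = -0.94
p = -0.30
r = -0.19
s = -0.98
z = -0.12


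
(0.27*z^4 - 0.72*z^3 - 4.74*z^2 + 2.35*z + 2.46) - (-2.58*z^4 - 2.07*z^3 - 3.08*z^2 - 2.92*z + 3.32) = 2.85*z^4 + 1.35*z^3 - 1.66*z^2 + 5.27*z - 0.86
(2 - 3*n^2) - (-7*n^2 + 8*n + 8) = 4*n^2 - 8*n - 6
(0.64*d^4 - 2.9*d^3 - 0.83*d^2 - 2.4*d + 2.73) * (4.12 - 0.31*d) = -0.1984*d^5 + 3.5358*d^4 - 11.6907*d^3 - 2.6756*d^2 - 10.7343*d + 11.2476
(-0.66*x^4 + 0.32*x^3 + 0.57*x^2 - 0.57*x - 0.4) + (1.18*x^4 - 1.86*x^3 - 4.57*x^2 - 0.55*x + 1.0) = 0.52*x^4 - 1.54*x^3 - 4.0*x^2 - 1.12*x + 0.6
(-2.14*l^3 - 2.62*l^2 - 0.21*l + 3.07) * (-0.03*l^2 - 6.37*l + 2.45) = 0.0642*l^5 + 13.7104*l^4 + 11.4527*l^3 - 5.1734*l^2 - 20.0704*l + 7.5215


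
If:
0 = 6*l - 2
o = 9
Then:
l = 1/3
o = 9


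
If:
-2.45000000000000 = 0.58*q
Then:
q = -4.22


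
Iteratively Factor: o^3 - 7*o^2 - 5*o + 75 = (o - 5)*(o^2 - 2*o - 15) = (o - 5)*(o + 3)*(o - 5)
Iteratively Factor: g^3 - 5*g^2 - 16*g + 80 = (g - 5)*(g^2 - 16) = (g - 5)*(g + 4)*(g - 4)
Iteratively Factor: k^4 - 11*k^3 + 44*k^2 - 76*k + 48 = (k - 2)*(k^3 - 9*k^2 + 26*k - 24) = (k - 2)^2*(k^2 - 7*k + 12) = (k - 3)*(k - 2)^2*(k - 4)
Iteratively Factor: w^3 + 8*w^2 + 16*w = (w)*(w^2 + 8*w + 16) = w*(w + 4)*(w + 4)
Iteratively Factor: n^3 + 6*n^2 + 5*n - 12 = (n + 3)*(n^2 + 3*n - 4) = (n - 1)*(n + 3)*(n + 4)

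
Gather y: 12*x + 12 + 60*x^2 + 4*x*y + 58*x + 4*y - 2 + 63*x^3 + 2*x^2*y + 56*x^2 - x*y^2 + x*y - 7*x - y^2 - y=63*x^3 + 116*x^2 + 63*x + y^2*(-x - 1) + y*(2*x^2 + 5*x + 3) + 10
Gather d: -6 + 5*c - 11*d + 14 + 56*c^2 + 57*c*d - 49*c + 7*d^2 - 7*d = 56*c^2 - 44*c + 7*d^2 + d*(57*c - 18) + 8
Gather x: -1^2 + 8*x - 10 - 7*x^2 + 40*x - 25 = -7*x^2 + 48*x - 36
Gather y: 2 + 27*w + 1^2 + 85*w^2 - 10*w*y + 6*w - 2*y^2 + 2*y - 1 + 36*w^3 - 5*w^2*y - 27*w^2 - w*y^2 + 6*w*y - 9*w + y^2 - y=36*w^3 + 58*w^2 + 24*w + y^2*(-w - 1) + y*(-5*w^2 - 4*w + 1) + 2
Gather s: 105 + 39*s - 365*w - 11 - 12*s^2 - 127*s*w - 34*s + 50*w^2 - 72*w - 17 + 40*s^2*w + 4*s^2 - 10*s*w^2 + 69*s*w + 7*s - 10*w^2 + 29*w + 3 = s^2*(40*w - 8) + s*(-10*w^2 - 58*w + 12) + 40*w^2 - 408*w + 80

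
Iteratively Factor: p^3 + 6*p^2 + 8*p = (p + 4)*(p^2 + 2*p) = p*(p + 4)*(p + 2)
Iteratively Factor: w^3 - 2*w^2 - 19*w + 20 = (w + 4)*(w^2 - 6*w + 5) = (w - 5)*(w + 4)*(w - 1)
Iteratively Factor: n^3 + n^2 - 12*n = (n - 3)*(n^2 + 4*n) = (n - 3)*(n + 4)*(n)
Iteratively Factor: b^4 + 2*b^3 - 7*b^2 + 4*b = (b + 4)*(b^3 - 2*b^2 + b) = b*(b + 4)*(b^2 - 2*b + 1) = b*(b - 1)*(b + 4)*(b - 1)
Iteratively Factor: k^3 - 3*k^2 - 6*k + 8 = (k + 2)*(k^2 - 5*k + 4) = (k - 4)*(k + 2)*(k - 1)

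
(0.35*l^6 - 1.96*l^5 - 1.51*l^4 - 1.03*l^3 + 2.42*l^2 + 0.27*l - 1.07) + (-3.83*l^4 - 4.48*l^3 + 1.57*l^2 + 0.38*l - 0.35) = 0.35*l^6 - 1.96*l^5 - 5.34*l^4 - 5.51*l^3 + 3.99*l^2 + 0.65*l - 1.42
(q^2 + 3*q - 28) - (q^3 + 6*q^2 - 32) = -q^3 - 5*q^2 + 3*q + 4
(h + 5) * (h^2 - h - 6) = h^3 + 4*h^2 - 11*h - 30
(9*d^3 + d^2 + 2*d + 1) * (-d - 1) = -9*d^4 - 10*d^3 - 3*d^2 - 3*d - 1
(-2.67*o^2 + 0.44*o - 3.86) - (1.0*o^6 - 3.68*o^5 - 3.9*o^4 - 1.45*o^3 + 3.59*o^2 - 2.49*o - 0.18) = -1.0*o^6 + 3.68*o^5 + 3.9*o^4 + 1.45*o^3 - 6.26*o^2 + 2.93*o - 3.68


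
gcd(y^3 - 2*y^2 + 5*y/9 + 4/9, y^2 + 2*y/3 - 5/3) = y - 1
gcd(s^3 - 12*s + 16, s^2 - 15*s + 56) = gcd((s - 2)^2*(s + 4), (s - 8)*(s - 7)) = 1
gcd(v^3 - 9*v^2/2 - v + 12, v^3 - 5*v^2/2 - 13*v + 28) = v^2 - 6*v + 8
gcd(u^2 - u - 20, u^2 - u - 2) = 1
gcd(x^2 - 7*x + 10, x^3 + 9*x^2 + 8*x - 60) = x - 2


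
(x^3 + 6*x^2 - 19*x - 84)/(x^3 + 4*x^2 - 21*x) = (x^2 - x - 12)/(x*(x - 3))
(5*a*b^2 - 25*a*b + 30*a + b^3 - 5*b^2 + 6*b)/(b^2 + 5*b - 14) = (5*a*b - 15*a + b^2 - 3*b)/(b + 7)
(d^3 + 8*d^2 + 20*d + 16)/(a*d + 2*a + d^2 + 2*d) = (d^2 + 6*d + 8)/(a + d)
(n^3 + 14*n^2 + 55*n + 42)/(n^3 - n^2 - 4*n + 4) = (n^3 + 14*n^2 + 55*n + 42)/(n^3 - n^2 - 4*n + 4)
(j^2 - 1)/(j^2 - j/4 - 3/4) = 4*(j + 1)/(4*j + 3)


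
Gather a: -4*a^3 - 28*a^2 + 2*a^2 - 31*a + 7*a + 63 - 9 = -4*a^3 - 26*a^2 - 24*a + 54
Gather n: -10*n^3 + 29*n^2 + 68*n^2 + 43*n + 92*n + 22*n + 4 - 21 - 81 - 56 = -10*n^3 + 97*n^2 + 157*n - 154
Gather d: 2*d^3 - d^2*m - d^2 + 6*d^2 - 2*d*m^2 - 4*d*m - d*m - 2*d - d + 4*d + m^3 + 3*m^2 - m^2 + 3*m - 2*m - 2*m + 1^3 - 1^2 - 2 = 2*d^3 + d^2*(5 - m) + d*(-2*m^2 - 5*m + 1) + m^3 + 2*m^2 - m - 2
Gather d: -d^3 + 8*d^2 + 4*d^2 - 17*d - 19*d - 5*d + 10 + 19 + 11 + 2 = -d^3 + 12*d^2 - 41*d + 42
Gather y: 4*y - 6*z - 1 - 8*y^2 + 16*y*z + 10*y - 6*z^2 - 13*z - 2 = -8*y^2 + y*(16*z + 14) - 6*z^2 - 19*z - 3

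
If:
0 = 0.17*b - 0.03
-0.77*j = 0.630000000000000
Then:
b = 0.18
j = -0.82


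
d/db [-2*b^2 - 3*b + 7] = -4*b - 3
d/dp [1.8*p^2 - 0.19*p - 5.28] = 3.6*p - 0.19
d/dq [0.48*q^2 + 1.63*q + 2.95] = 0.96*q + 1.63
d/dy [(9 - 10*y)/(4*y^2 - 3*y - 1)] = (40*y^2 - 72*y + 37)/(16*y^4 - 24*y^3 + y^2 + 6*y + 1)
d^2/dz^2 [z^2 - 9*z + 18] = 2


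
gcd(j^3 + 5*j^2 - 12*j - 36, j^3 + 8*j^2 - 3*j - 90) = j^2 + 3*j - 18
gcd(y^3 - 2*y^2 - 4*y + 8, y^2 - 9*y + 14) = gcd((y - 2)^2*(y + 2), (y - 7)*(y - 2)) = y - 2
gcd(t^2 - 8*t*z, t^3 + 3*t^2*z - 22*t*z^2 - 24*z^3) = 1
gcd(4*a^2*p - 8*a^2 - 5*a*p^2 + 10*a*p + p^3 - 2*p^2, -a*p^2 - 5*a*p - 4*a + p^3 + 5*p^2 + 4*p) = -a + p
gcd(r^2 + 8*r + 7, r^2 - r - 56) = r + 7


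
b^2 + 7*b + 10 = (b + 2)*(b + 5)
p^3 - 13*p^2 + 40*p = p*(p - 8)*(p - 5)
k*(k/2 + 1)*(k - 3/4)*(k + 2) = k^4/2 + 13*k^3/8 + k^2/2 - 3*k/2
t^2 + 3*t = t*(t + 3)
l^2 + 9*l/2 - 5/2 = (l - 1/2)*(l + 5)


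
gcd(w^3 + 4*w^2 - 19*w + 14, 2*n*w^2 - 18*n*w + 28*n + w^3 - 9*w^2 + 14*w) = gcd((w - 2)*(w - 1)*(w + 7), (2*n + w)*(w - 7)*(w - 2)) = w - 2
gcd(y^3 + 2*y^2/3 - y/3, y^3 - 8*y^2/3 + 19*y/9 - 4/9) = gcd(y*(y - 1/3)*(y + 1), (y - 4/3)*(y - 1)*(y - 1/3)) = y - 1/3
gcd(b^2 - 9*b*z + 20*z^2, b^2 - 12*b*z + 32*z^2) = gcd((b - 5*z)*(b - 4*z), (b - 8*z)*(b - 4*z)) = -b + 4*z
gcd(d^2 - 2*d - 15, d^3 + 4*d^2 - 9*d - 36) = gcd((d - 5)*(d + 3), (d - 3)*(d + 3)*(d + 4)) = d + 3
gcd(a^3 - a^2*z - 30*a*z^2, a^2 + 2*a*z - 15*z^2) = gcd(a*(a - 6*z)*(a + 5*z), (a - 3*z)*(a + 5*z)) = a + 5*z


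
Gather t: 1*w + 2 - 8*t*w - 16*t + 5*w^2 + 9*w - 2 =t*(-8*w - 16) + 5*w^2 + 10*w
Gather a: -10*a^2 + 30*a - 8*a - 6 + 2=-10*a^2 + 22*a - 4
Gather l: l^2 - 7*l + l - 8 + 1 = l^2 - 6*l - 7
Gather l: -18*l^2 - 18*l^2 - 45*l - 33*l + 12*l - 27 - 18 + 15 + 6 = -36*l^2 - 66*l - 24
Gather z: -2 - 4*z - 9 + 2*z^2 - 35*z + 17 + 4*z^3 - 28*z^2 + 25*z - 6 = 4*z^3 - 26*z^2 - 14*z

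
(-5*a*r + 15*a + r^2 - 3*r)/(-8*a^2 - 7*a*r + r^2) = (5*a*r - 15*a - r^2 + 3*r)/(8*a^2 + 7*a*r - r^2)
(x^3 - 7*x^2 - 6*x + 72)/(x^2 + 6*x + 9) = (x^2 - 10*x + 24)/(x + 3)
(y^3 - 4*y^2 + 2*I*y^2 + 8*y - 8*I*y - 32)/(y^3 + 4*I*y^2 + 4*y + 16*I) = (y - 4)/(y + 2*I)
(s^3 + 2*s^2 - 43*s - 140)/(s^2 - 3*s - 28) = s + 5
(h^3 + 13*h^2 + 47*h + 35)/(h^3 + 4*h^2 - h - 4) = (h^2 + 12*h + 35)/(h^2 + 3*h - 4)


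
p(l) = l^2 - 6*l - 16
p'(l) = 2*l - 6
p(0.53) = -18.90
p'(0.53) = -4.94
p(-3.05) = 11.60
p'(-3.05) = -12.10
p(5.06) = -20.76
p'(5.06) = 4.12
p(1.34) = -22.24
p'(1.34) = -3.32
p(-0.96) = -9.32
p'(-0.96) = -7.92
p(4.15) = -23.68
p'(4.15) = 2.30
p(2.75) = -24.94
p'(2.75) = -0.50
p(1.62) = -23.10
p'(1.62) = -2.76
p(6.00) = -16.00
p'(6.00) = 6.00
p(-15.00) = 299.00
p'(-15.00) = -36.00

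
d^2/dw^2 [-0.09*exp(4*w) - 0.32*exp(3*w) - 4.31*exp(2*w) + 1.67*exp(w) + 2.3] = (-1.44*exp(3*w) - 2.88*exp(2*w) - 17.24*exp(w) + 1.67)*exp(w)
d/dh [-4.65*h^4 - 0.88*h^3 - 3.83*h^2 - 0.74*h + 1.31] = -18.6*h^3 - 2.64*h^2 - 7.66*h - 0.74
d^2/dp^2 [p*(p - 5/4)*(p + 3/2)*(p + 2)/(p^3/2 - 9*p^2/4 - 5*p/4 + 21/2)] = 63*(16*p^3 - 108*p^2 + 198*p - 51)/(8*p^6 - 156*p^5 + 1266*p^4 - 5473*p^3 + 13293*p^2 - 17199*p + 9261)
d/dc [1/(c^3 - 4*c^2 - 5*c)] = (-3*c^2 + 8*c + 5)/(c^2*(-c^2 + 4*c + 5)^2)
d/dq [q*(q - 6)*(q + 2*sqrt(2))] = 3*q^2 - 12*q + 4*sqrt(2)*q - 12*sqrt(2)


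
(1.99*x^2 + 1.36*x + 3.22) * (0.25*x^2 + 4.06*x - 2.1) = 0.4975*x^4 + 8.4194*x^3 + 2.1476*x^2 + 10.2172*x - 6.762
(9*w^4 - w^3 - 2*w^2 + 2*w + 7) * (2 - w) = -9*w^5 + 19*w^4 - 6*w^2 - 3*w + 14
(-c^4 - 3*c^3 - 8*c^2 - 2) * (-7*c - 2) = 7*c^5 + 23*c^4 + 62*c^3 + 16*c^2 + 14*c + 4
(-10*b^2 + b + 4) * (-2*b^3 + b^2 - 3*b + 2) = 20*b^5 - 12*b^4 + 23*b^3 - 19*b^2 - 10*b + 8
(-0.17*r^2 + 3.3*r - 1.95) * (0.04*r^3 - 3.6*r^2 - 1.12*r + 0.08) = -0.0068*r^5 + 0.744*r^4 - 11.7676*r^3 + 3.3104*r^2 + 2.448*r - 0.156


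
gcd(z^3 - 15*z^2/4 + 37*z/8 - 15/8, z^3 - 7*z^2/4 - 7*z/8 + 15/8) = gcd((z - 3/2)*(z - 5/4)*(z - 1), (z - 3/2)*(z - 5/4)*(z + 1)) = z^2 - 11*z/4 + 15/8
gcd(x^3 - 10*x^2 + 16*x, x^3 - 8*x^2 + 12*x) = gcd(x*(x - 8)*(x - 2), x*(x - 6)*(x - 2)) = x^2 - 2*x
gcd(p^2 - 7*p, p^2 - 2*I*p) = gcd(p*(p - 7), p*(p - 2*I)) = p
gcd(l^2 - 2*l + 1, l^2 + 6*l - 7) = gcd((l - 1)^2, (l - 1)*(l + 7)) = l - 1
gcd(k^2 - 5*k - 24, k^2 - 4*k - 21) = k + 3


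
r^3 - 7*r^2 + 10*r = r*(r - 5)*(r - 2)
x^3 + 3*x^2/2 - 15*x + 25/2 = (x - 5/2)*(x - 1)*(x + 5)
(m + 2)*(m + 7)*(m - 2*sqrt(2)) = m^3 - 2*sqrt(2)*m^2 + 9*m^2 - 18*sqrt(2)*m + 14*m - 28*sqrt(2)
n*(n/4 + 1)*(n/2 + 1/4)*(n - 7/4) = n^4/8 + 11*n^3/32 - 47*n^2/64 - 7*n/16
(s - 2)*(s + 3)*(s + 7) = s^3 + 8*s^2 + s - 42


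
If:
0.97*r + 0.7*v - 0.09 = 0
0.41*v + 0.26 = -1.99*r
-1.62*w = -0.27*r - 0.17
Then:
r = -0.22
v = 0.43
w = 0.07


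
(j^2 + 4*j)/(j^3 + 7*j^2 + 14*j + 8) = j/(j^2 + 3*j + 2)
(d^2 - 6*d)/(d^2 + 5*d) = (d - 6)/(d + 5)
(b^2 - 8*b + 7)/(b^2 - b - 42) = (b - 1)/(b + 6)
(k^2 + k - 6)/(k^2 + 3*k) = (k - 2)/k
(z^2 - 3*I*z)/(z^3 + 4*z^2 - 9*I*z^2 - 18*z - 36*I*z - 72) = z/(z^2 + z*(4 - 6*I) - 24*I)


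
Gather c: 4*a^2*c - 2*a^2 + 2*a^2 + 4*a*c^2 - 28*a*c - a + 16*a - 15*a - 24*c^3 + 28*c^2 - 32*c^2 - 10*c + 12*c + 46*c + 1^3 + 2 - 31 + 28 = -24*c^3 + c^2*(4*a - 4) + c*(4*a^2 - 28*a + 48)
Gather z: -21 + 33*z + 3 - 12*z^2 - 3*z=-12*z^2 + 30*z - 18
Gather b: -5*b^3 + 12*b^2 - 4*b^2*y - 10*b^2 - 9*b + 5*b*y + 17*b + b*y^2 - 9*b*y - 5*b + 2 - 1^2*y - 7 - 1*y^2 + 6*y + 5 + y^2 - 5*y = -5*b^3 + b^2*(2 - 4*y) + b*(y^2 - 4*y + 3)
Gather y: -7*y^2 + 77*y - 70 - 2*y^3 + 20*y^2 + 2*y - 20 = -2*y^3 + 13*y^2 + 79*y - 90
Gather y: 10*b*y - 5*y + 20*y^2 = 20*y^2 + y*(10*b - 5)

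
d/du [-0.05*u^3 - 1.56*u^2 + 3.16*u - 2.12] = -0.15*u^2 - 3.12*u + 3.16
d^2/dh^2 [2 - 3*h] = 0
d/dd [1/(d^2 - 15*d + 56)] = (15 - 2*d)/(d^2 - 15*d + 56)^2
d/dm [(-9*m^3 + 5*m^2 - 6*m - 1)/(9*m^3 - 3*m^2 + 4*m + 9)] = 2*(-9*m^4 + 18*m^3 - 107*m^2 + 42*m - 25)/(81*m^6 - 54*m^5 + 81*m^4 + 138*m^3 - 38*m^2 + 72*m + 81)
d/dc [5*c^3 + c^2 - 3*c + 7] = 15*c^2 + 2*c - 3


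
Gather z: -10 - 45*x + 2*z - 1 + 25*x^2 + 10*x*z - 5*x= 25*x^2 - 50*x + z*(10*x + 2) - 11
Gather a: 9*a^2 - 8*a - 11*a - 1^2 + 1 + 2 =9*a^2 - 19*a + 2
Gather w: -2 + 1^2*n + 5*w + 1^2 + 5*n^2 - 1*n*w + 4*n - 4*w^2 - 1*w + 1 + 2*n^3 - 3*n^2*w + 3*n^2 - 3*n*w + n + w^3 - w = 2*n^3 + 8*n^2 + 6*n + w^3 - 4*w^2 + w*(-3*n^2 - 4*n + 3)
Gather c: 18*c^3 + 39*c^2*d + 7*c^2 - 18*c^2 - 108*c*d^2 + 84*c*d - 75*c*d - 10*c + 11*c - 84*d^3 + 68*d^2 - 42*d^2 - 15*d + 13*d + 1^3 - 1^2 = 18*c^3 + c^2*(39*d - 11) + c*(-108*d^2 + 9*d + 1) - 84*d^3 + 26*d^2 - 2*d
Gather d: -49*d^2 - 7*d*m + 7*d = -49*d^2 + d*(7 - 7*m)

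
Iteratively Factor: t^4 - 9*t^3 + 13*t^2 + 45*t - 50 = (t - 5)*(t^3 - 4*t^2 - 7*t + 10) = (t - 5)*(t + 2)*(t^2 - 6*t + 5) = (t - 5)^2*(t + 2)*(t - 1)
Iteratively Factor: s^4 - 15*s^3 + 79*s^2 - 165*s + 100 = (s - 4)*(s^3 - 11*s^2 + 35*s - 25) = (s - 4)*(s - 1)*(s^2 - 10*s + 25) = (s - 5)*(s - 4)*(s - 1)*(s - 5)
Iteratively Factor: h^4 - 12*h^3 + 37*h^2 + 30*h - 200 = (h - 5)*(h^3 - 7*h^2 + 2*h + 40) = (h - 5)*(h + 2)*(h^2 - 9*h + 20) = (h - 5)*(h - 4)*(h + 2)*(h - 5)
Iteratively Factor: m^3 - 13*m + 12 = (m - 1)*(m^2 + m - 12) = (m - 1)*(m + 4)*(m - 3)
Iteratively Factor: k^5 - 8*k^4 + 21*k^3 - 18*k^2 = (k - 3)*(k^4 - 5*k^3 + 6*k^2) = k*(k - 3)*(k^3 - 5*k^2 + 6*k) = k*(k - 3)^2*(k^2 - 2*k) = k*(k - 3)^2*(k - 2)*(k)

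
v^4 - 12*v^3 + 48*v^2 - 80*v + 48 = (v - 6)*(v - 2)^3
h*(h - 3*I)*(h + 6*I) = h^3 + 3*I*h^2 + 18*h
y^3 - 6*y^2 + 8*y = y*(y - 4)*(y - 2)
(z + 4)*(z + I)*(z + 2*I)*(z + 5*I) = z^4 + 4*z^3 + 8*I*z^3 - 17*z^2 + 32*I*z^2 - 68*z - 10*I*z - 40*I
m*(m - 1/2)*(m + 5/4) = m^3 + 3*m^2/4 - 5*m/8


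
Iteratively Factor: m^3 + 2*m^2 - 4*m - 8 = (m - 2)*(m^2 + 4*m + 4) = (m - 2)*(m + 2)*(m + 2)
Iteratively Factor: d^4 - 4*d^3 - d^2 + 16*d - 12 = (d - 1)*(d^3 - 3*d^2 - 4*d + 12) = (d - 1)*(d + 2)*(d^2 - 5*d + 6) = (d - 3)*(d - 1)*(d + 2)*(d - 2)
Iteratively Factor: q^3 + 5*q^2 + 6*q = (q + 2)*(q^2 + 3*q) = (q + 2)*(q + 3)*(q)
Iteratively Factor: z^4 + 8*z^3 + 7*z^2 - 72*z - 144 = (z + 4)*(z^3 + 4*z^2 - 9*z - 36) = (z + 3)*(z + 4)*(z^2 + z - 12) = (z + 3)*(z + 4)^2*(z - 3)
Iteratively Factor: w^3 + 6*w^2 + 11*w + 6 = (w + 2)*(w^2 + 4*w + 3) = (w + 1)*(w + 2)*(w + 3)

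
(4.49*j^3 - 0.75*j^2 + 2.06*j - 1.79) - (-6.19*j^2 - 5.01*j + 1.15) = 4.49*j^3 + 5.44*j^2 + 7.07*j - 2.94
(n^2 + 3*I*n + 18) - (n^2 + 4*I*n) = -I*n + 18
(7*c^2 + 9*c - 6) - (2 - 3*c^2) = 10*c^2 + 9*c - 8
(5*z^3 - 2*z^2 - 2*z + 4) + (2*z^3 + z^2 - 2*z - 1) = 7*z^3 - z^2 - 4*z + 3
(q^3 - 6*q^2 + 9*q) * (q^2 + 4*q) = q^5 - 2*q^4 - 15*q^3 + 36*q^2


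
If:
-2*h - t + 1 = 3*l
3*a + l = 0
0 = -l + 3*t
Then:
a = -t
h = 1/2 - 5*t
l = 3*t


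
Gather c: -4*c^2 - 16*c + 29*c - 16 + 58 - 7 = -4*c^2 + 13*c + 35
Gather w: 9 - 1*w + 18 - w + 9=36 - 2*w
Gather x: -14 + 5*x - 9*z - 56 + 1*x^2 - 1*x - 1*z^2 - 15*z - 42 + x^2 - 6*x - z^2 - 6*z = 2*x^2 - 2*x - 2*z^2 - 30*z - 112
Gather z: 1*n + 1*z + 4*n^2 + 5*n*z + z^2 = 4*n^2 + n + z^2 + z*(5*n + 1)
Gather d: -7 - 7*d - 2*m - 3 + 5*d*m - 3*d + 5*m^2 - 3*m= d*(5*m - 10) + 5*m^2 - 5*m - 10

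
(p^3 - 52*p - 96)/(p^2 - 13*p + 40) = (p^2 + 8*p + 12)/(p - 5)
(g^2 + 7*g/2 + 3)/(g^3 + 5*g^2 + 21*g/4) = 2*(g + 2)/(g*(2*g + 7))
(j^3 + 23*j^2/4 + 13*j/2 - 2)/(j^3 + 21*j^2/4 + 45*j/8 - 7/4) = 2*(j + 4)/(2*j + 7)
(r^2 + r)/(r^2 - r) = (r + 1)/(r - 1)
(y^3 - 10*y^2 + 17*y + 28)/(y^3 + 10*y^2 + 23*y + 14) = (y^2 - 11*y + 28)/(y^2 + 9*y + 14)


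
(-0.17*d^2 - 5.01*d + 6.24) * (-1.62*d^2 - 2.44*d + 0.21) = 0.2754*d^4 + 8.531*d^3 + 2.0799*d^2 - 16.2777*d + 1.3104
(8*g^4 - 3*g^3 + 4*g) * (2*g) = 16*g^5 - 6*g^4 + 8*g^2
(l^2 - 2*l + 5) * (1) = l^2 - 2*l + 5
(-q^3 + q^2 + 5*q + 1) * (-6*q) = 6*q^4 - 6*q^3 - 30*q^2 - 6*q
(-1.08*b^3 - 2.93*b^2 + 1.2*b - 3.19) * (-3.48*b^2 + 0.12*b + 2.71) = 3.7584*b^5 + 10.0668*b^4 - 7.4544*b^3 + 3.3049*b^2 + 2.8692*b - 8.6449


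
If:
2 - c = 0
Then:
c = 2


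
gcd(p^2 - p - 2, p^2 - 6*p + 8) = p - 2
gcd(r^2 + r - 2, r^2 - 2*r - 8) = r + 2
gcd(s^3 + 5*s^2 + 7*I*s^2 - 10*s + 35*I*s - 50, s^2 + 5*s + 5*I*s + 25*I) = s^2 + s*(5 + 5*I) + 25*I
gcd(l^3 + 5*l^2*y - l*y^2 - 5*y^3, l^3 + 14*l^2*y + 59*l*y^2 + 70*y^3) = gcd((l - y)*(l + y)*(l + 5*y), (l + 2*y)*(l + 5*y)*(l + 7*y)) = l + 5*y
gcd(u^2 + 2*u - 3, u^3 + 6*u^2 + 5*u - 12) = u^2 + 2*u - 3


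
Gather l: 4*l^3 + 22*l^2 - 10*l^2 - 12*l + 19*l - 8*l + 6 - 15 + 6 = 4*l^3 + 12*l^2 - l - 3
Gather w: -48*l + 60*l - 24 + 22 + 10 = 12*l + 8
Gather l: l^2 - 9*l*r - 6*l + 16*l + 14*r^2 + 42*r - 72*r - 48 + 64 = l^2 + l*(10 - 9*r) + 14*r^2 - 30*r + 16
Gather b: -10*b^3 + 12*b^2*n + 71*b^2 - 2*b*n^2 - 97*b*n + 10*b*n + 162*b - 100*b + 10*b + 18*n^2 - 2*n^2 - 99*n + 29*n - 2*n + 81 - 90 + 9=-10*b^3 + b^2*(12*n + 71) + b*(-2*n^2 - 87*n + 72) + 16*n^2 - 72*n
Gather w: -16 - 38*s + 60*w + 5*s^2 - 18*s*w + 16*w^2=5*s^2 - 38*s + 16*w^2 + w*(60 - 18*s) - 16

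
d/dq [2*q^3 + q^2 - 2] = 2*q*(3*q + 1)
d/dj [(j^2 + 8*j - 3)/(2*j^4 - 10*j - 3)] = 2*((-j - 4)*(-2*j^4 + 10*j + 3) - (4*j^3 - 5)*(j^2 + 8*j - 3))/(-2*j^4 + 10*j + 3)^2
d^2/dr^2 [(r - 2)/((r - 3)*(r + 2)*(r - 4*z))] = 2*((r - 3)^2*(r - 2)*(r + 2)^2 + (r - 3)^2*(r - 2)*(r + 2)*(r - 4*z) + (r - 3)^2*(r - 2)*(r - 4*z)^2 - (r - 3)^2*(r + 2)^2*(r - 4*z) - (r - 3)^2*(r + 2)*(r - 4*z)^2 + (r - 3)*(r - 2)*(r + 2)^2*(r - 4*z) + (r - 3)*(r - 2)*(r + 2)*(r - 4*z)^2 - (r - 3)*(r + 2)^2*(r - 4*z)^2 + (r - 2)*(r + 2)^2*(r - 4*z)^2)/((r - 3)^3*(r + 2)^3*(r - 4*z)^3)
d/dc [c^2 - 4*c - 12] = 2*c - 4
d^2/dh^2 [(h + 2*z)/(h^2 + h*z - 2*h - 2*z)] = 2*((h + 2*z)*(2*h + z - 2)^2 + (-3*h - 3*z + 2)*(h^2 + h*z - 2*h - 2*z))/(h^2 + h*z - 2*h - 2*z)^3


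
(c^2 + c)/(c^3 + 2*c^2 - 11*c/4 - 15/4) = 4*c/(4*c^2 + 4*c - 15)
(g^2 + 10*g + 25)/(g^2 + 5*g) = (g + 5)/g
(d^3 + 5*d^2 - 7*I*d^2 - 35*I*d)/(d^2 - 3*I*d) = (d^2 + d*(5 - 7*I) - 35*I)/(d - 3*I)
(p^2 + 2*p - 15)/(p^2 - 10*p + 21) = (p + 5)/(p - 7)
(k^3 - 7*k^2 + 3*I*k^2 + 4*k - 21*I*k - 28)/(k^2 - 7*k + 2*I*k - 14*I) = (k^2 + 3*I*k + 4)/(k + 2*I)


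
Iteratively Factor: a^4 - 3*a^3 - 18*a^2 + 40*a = (a + 4)*(a^3 - 7*a^2 + 10*a) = (a - 2)*(a + 4)*(a^2 - 5*a) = (a - 5)*(a - 2)*(a + 4)*(a)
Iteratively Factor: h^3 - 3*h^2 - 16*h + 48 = (h + 4)*(h^2 - 7*h + 12) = (h - 4)*(h + 4)*(h - 3)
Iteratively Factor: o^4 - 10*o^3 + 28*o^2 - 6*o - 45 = (o - 3)*(o^3 - 7*o^2 + 7*o + 15) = (o - 3)^2*(o^2 - 4*o - 5) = (o - 5)*(o - 3)^2*(o + 1)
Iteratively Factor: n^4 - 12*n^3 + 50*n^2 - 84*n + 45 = (n - 5)*(n^3 - 7*n^2 + 15*n - 9) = (n - 5)*(n - 1)*(n^2 - 6*n + 9) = (n - 5)*(n - 3)*(n - 1)*(n - 3)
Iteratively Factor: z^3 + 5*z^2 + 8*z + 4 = (z + 1)*(z^2 + 4*z + 4) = (z + 1)*(z + 2)*(z + 2)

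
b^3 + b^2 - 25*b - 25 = (b - 5)*(b + 1)*(b + 5)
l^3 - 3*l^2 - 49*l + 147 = (l - 7)*(l - 3)*(l + 7)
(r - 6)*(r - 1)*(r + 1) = r^3 - 6*r^2 - r + 6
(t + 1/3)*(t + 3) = t^2 + 10*t/3 + 1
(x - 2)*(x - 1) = x^2 - 3*x + 2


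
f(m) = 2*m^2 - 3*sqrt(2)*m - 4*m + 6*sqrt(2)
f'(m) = 4*m - 3*sqrt(2) - 4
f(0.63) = 4.09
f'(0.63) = -5.72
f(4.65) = 13.40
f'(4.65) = 10.36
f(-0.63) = 14.47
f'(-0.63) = -10.76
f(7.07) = 50.18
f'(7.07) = 20.04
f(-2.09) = 34.45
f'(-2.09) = -16.60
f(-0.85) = 16.94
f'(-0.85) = -11.64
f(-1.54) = 25.92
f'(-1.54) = -14.40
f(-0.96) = 18.24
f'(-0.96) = -12.08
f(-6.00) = 129.94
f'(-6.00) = -32.24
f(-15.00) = 582.12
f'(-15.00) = -68.24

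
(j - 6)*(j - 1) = j^2 - 7*j + 6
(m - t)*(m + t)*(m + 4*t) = m^3 + 4*m^2*t - m*t^2 - 4*t^3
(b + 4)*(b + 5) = b^2 + 9*b + 20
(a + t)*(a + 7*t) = a^2 + 8*a*t + 7*t^2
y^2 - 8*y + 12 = (y - 6)*(y - 2)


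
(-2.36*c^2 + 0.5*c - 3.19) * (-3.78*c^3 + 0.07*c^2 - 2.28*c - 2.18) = 8.9208*c^5 - 2.0552*c^4 + 17.474*c^3 + 3.7815*c^2 + 6.1832*c + 6.9542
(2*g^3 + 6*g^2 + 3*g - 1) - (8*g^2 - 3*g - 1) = 2*g^3 - 2*g^2 + 6*g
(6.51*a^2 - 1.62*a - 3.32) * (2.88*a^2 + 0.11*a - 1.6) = 18.7488*a^4 - 3.9495*a^3 - 20.1558*a^2 + 2.2268*a + 5.312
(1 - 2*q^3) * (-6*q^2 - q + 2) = 12*q^5 + 2*q^4 - 4*q^3 - 6*q^2 - q + 2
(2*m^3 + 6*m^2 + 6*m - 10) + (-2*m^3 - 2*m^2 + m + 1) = 4*m^2 + 7*m - 9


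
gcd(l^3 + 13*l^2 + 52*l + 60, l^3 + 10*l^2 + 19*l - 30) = l^2 + 11*l + 30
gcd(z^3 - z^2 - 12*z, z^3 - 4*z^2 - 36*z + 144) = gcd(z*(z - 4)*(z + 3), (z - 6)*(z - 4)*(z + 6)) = z - 4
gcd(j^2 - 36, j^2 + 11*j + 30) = j + 6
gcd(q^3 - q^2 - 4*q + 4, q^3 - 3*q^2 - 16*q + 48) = 1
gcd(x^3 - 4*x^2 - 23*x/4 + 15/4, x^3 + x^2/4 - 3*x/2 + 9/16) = x^2 + x - 3/4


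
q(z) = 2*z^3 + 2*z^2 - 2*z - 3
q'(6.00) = 238.00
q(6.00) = 489.00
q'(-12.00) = 814.00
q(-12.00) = -3147.00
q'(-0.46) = -2.57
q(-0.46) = -1.85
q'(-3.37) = 52.66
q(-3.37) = -50.09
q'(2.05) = 31.42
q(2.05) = 18.54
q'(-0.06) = -2.22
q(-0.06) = -2.87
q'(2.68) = 51.81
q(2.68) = 44.50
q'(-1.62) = 7.27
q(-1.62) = -3.01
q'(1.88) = 26.73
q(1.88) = 13.60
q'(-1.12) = 1.05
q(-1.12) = -1.06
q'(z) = 6*z^2 + 4*z - 2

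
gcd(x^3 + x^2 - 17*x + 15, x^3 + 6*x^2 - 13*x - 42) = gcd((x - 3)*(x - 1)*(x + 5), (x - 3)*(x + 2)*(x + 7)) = x - 3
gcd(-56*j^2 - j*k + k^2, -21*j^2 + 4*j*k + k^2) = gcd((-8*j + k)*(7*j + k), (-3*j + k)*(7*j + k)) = 7*j + k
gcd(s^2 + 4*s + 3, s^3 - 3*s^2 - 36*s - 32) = s + 1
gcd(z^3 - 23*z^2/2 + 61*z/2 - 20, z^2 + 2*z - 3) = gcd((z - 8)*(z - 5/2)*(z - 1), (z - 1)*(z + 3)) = z - 1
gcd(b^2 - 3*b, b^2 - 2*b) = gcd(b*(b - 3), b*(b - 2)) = b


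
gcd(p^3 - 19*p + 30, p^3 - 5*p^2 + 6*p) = p^2 - 5*p + 6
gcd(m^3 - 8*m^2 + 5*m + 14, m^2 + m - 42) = 1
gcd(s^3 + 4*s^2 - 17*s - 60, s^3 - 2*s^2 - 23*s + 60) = s^2 + s - 20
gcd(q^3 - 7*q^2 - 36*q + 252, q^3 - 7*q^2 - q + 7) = q - 7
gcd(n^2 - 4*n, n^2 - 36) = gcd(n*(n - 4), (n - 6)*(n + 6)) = 1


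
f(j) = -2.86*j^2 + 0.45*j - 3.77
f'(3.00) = -16.71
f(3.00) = -28.16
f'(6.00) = -33.87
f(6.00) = -104.03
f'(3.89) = -21.80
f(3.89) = -45.30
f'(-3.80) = 22.19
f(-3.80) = -46.78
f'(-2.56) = 15.09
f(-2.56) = -23.67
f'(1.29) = -6.93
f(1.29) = -7.95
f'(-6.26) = 36.26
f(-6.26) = -118.66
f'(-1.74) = 10.40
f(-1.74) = -13.21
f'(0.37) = -1.67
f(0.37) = -4.00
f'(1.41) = -7.62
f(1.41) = -8.82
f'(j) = 0.45 - 5.72*j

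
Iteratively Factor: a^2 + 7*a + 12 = (a + 4)*(a + 3)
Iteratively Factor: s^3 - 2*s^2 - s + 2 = (s + 1)*(s^2 - 3*s + 2) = (s - 2)*(s + 1)*(s - 1)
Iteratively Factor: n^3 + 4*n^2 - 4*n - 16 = (n + 2)*(n^2 + 2*n - 8) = (n - 2)*(n + 2)*(n + 4)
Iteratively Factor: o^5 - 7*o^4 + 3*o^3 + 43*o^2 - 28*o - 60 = (o - 2)*(o^4 - 5*o^3 - 7*o^2 + 29*o + 30) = (o - 5)*(o - 2)*(o^3 - 7*o - 6) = (o - 5)*(o - 2)*(o + 1)*(o^2 - o - 6) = (o - 5)*(o - 2)*(o + 1)*(o + 2)*(o - 3)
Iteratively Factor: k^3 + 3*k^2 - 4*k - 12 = (k + 3)*(k^2 - 4) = (k - 2)*(k + 3)*(k + 2)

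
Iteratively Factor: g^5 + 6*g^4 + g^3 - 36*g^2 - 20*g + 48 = (g - 2)*(g^4 + 8*g^3 + 17*g^2 - 2*g - 24) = (g - 2)*(g - 1)*(g^3 + 9*g^2 + 26*g + 24) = (g - 2)*(g - 1)*(g + 4)*(g^2 + 5*g + 6) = (g - 2)*(g - 1)*(g + 2)*(g + 4)*(g + 3)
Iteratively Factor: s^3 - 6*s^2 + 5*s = (s - 5)*(s^2 - s) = (s - 5)*(s - 1)*(s)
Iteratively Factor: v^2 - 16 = (v - 4)*(v + 4)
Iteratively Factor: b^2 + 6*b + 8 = (b + 2)*(b + 4)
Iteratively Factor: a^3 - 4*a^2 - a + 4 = (a - 1)*(a^2 - 3*a - 4) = (a - 1)*(a + 1)*(a - 4)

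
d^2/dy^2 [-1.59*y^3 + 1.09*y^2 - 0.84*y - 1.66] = 2.18 - 9.54*y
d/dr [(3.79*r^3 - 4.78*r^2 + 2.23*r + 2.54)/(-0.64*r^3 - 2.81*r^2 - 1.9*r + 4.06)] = (-8.88178419700125e-16*r^5 - 13.7091*r^4 - 11.5476*r^3 + 66.3873*r^2 - 24.5388*r + 13.8798)/(0.4096*r^6 + 3.5968*r^5 + 10.3281*r^4 + 5.4812*r^3 - 19.2072*r^2 - 15.428*r + 16.4836)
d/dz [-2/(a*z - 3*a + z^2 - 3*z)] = 2*(a + 2*z - 3)/(a*z - 3*a + z^2 - 3*z)^2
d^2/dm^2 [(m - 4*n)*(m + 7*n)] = 2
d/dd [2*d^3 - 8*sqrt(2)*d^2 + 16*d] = 6*d^2 - 16*sqrt(2)*d + 16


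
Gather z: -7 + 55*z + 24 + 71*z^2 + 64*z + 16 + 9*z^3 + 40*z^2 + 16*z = 9*z^3 + 111*z^2 + 135*z + 33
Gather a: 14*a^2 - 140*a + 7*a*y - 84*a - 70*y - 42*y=14*a^2 + a*(7*y - 224) - 112*y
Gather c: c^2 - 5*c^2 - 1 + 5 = 4 - 4*c^2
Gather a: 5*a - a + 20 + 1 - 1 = 4*a + 20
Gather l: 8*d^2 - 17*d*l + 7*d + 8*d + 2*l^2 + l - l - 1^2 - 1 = 8*d^2 - 17*d*l + 15*d + 2*l^2 - 2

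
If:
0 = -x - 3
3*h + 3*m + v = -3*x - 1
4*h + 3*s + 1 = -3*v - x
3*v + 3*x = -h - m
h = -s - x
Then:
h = -113/8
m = 16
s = 137/8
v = 19/8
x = -3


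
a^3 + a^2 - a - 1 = (a - 1)*(a + 1)^2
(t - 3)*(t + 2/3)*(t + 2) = t^3 - t^2/3 - 20*t/3 - 4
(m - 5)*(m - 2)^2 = m^3 - 9*m^2 + 24*m - 20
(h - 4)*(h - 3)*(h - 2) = h^3 - 9*h^2 + 26*h - 24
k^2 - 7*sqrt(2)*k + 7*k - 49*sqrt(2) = (k + 7)*(k - 7*sqrt(2))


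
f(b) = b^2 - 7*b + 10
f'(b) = 2*b - 7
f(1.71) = 0.95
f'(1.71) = -3.58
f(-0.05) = 10.35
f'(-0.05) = -7.10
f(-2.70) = 36.19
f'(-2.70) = -12.40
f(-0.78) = 16.07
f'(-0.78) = -8.56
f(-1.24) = 20.22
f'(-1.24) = -9.48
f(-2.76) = 36.94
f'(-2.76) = -12.52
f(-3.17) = 42.24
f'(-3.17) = -13.34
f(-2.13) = 29.45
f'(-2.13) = -11.26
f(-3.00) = 40.00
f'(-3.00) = -13.00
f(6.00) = 4.00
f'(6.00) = 5.00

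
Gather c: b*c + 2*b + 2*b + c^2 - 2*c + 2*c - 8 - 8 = b*c + 4*b + c^2 - 16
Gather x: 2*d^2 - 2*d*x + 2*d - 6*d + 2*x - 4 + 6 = 2*d^2 - 4*d + x*(2 - 2*d) + 2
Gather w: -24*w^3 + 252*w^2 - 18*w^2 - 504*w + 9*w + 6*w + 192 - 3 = -24*w^3 + 234*w^2 - 489*w + 189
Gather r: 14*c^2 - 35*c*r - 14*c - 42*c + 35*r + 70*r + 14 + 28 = 14*c^2 - 56*c + r*(105 - 35*c) + 42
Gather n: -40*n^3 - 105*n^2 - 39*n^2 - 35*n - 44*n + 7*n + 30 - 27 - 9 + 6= -40*n^3 - 144*n^2 - 72*n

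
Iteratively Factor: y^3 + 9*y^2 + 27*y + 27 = (y + 3)*(y^2 + 6*y + 9) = (y + 3)^2*(y + 3)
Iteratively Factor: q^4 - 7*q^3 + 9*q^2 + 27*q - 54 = (q - 3)*(q^3 - 4*q^2 - 3*q + 18) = (q - 3)*(q + 2)*(q^2 - 6*q + 9) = (q - 3)^2*(q + 2)*(q - 3)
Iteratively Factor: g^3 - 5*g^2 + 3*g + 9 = (g - 3)*(g^2 - 2*g - 3) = (g - 3)^2*(g + 1)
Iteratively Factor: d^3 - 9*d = (d + 3)*(d^2 - 3*d) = d*(d + 3)*(d - 3)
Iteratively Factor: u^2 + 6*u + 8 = (u + 2)*(u + 4)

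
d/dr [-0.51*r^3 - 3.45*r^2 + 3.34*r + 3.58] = -1.53*r^2 - 6.9*r + 3.34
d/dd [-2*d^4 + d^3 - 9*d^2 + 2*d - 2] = -8*d^3 + 3*d^2 - 18*d + 2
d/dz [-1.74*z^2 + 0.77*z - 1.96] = 0.77 - 3.48*z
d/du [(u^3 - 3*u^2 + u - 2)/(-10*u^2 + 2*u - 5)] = (-10*u^4 + 4*u^3 - 11*u^2 - 10*u - 1)/(100*u^4 - 40*u^3 + 104*u^2 - 20*u + 25)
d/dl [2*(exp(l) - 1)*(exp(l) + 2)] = (4*exp(l) + 2)*exp(l)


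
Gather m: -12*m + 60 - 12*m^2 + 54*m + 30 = -12*m^2 + 42*m + 90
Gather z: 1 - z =1 - z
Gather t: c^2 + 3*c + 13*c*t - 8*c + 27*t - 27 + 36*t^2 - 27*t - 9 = c^2 + 13*c*t - 5*c + 36*t^2 - 36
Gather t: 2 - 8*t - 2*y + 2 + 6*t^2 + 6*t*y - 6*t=6*t^2 + t*(6*y - 14) - 2*y + 4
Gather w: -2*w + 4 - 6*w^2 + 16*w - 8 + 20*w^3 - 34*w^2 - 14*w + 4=20*w^3 - 40*w^2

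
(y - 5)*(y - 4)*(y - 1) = y^3 - 10*y^2 + 29*y - 20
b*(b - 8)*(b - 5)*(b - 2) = b^4 - 15*b^3 + 66*b^2 - 80*b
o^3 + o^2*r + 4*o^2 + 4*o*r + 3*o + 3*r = (o + 1)*(o + 3)*(o + r)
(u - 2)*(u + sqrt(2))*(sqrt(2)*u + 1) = sqrt(2)*u^3 - 2*sqrt(2)*u^2 + 3*u^2 - 6*u + sqrt(2)*u - 2*sqrt(2)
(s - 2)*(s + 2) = s^2 - 4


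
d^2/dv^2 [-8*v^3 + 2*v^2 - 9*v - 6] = 4 - 48*v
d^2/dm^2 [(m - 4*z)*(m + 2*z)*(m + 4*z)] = 6*m + 4*z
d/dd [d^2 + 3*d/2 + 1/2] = 2*d + 3/2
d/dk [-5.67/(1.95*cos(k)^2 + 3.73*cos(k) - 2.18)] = -(22.113*cos(k) + 21.1491)*sin(k)/(1.95*cos(k)^2 + 3.73*cos(k) - 2.18)^2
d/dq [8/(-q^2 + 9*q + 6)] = 8*(2*q - 9)/(-q^2 + 9*q + 6)^2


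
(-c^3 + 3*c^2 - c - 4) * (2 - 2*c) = 2*c^4 - 8*c^3 + 8*c^2 + 6*c - 8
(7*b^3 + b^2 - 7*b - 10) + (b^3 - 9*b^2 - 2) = 8*b^3 - 8*b^2 - 7*b - 12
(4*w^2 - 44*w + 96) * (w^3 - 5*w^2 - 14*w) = 4*w^5 - 64*w^4 + 260*w^3 + 136*w^2 - 1344*w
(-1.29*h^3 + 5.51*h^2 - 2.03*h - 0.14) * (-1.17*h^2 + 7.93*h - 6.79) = 1.5093*h^5 - 16.6764*h^4 + 54.8285*h^3 - 53.347*h^2 + 12.6735*h + 0.9506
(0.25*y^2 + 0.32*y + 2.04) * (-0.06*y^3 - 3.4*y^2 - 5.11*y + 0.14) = -0.015*y^5 - 0.8692*y^4 - 2.4879*y^3 - 8.5362*y^2 - 10.3796*y + 0.2856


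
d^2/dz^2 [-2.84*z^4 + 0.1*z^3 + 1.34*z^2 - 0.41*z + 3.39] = -34.08*z^2 + 0.6*z + 2.68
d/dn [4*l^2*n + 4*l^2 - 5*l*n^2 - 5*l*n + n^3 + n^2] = 4*l^2 - 10*l*n - 5*l + 3*n^2 + 2*n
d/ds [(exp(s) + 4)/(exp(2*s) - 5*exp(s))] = (-exp(2*s) - 8*exp(s) + 20)*exp(-s)/(exp(2*s) - 10*exp(s) + 25)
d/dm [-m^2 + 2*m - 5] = 2 - 2*m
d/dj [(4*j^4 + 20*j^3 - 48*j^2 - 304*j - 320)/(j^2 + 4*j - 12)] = 4*(2*j^5 + 17*j^4 - 8*j^3 - 152*j^2 + 448*j + 1232)/(j^4 + 8*j^3 - 8*j^2 - 96*j + 144)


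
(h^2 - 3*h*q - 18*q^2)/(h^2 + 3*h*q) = (h - 6*q)/h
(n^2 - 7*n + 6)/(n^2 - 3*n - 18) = (n - 1)/(n + 3)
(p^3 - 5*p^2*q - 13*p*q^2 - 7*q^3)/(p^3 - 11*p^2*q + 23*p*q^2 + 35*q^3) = (p + q)/(p - 5*q)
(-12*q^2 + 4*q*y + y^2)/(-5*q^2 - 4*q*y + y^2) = (12*q^2 - 4*q*y - y^2)/(5*q^2 + 4*q*y - y^2)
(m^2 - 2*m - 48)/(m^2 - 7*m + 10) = (m^2 - 2*m - 48)/(m^2 - 7*m + 10)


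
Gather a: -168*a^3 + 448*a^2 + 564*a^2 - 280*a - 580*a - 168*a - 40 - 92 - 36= -168*a^3 + 1012*a^2 - 1028*a - 168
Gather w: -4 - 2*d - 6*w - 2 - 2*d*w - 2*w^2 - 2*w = -2*d - 2*w^2 + w*(-2*d - 8) - 6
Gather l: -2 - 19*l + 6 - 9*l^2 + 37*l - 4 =-9*l^2 + 18*l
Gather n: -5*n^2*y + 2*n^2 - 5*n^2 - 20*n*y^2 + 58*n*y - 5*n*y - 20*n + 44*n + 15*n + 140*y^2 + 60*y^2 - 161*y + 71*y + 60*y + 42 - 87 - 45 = n^2*(-5*y - 3) + n*(-20*y^2 + 53*y + 39) + 200*y^2 - 30*y - 90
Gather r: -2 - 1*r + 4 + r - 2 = 0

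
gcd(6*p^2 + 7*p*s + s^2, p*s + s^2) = p + s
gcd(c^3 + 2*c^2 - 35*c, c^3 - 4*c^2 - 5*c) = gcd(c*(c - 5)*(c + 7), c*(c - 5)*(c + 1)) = c^2 - 5*c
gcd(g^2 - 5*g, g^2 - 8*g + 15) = g - 5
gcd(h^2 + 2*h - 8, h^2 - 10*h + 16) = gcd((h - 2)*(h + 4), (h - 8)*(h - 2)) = h - 2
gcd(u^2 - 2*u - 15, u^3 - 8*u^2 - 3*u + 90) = u^2 - 2*u - 15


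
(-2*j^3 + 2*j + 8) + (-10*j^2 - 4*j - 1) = -2*j^3 - 10*j^2 - 2*j + 7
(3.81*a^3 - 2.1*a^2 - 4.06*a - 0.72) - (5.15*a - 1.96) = 3.81*a^3 - 2.1*a^2 - 9.21*a + 1.24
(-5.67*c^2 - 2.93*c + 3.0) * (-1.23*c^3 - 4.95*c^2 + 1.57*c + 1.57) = 6.9741*c^5 + 31.6704*c^4 + 1.9116*c^3 - 28.352*c^2 + 0.1099*c + 4.71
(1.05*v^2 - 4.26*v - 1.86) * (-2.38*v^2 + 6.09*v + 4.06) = -2.499*v^4 + 16.5333*v^3 - 17.2536*v^2 - 28.623*v - 7.5516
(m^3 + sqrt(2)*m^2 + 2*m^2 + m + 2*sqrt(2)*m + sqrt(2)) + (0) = m^3 + sqrt(2)*m^2 + 2*m^2 + m + 2*sqrt(2)*m + sqrt(2)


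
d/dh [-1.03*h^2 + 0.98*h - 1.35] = 0.98 - 2.06*h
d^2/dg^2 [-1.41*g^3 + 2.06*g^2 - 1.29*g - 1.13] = 4.12 - 8.46*g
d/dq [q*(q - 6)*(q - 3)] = 3*q^2 - 18*q + 18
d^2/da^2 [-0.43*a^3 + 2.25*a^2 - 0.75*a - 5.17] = 4.5 - 2.58*a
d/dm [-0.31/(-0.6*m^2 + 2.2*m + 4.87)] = (0.682 - 0.372*m)/(-0.6*m^2 + 2.2*m + 4.87)^2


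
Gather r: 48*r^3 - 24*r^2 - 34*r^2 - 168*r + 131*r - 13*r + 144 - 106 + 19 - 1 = 48*r^3 - 58*r^2 - 50*r + 56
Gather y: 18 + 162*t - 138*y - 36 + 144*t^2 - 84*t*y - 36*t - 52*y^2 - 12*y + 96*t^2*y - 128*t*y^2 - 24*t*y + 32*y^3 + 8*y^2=144*t^2 + 126*t + 32*y^3 + y^2*(-128*t - 44) + y*(96*t^2 - 108*t - 150) - 18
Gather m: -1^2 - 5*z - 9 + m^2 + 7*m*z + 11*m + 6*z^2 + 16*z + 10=m^2 + m*(7*z + 11) + 6*z^2 + 11*z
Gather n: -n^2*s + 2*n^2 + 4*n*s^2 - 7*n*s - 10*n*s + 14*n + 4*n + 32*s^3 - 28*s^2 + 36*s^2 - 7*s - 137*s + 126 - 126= n^2*(2 - s) + n*(4*s^2 - 17*s + 18) + 32*s^3 + 8*s^2 - 144*s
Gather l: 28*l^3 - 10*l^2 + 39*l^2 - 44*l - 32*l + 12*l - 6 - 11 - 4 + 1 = 28*l^3 + 29*l^2 - 64*l - 20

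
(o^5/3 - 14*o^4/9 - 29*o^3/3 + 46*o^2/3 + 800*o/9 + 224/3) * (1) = o^5/3 - 14*o^4/9 - 29*o^3/3 + 46*o^2/3 + 800*o/9 + 224/3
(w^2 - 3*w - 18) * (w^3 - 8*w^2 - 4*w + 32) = w^5 - 11*w^4 + 2*w^3 + 188*w^2 - 24*w - 576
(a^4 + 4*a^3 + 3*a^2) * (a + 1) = a^5 + 5*a^4 + 7*a^3 + 3*a^2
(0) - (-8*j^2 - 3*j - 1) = 8*j^2 + 3*j + 1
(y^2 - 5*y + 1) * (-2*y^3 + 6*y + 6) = -2*y^5 + 10*y^4 + 4*y^3 - 24*y^2 - 24*y + 6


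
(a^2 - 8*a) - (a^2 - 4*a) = -4*a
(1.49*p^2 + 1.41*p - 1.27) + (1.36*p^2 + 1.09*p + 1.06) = 2.85*p^2 + 2.5*p - 0.21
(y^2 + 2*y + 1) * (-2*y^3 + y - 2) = -2*y^5 - 4*y^4 - y^3 - 3*y - 2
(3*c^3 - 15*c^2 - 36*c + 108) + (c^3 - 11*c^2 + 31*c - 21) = 4*c^3 - 26*c^2 - 5*c + 87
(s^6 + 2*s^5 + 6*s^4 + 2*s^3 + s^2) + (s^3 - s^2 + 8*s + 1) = s^6 + 2*s^5 + 6*s^4 + 3*s^3 + 8*s + 1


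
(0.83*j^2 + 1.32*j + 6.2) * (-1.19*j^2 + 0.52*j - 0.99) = -0.9877*j^4 - 1.1392*j^3 - 7.5133*j^2 + 1.9172*j - 6.138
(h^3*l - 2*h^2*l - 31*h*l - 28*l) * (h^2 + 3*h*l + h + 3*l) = h^5*l + 3*h^4*l^2 - h^4*l - 3*h^3*l^2 - 33*h^3*l - 99*h^2*l^2 - 59*h^2*l - 177*h*l^2 - 28*h*l - 84*l^2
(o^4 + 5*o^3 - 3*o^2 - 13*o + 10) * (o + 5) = o^5 + 10*o^4 + 22*o^3 - 28*o^2 - 55*o + 50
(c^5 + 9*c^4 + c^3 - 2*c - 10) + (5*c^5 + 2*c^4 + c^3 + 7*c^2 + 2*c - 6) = 6*c^5 + 11*c^4 + 2*c^3 + 7*c^2 - 16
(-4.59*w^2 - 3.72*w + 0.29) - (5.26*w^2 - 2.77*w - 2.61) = -9.85*w^2 - 0.95*w + 2.9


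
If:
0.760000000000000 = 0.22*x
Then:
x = 3.45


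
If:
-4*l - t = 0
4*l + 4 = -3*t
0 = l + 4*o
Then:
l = 1/2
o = -1/8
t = -2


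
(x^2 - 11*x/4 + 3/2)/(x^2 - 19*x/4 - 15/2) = (-4*x^2 + 11*x - 6)/(-4*x^2 + 19*x + 30)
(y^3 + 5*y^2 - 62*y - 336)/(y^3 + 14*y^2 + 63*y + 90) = (y^2 - y - 56)/(y^2 + 8*y + 15)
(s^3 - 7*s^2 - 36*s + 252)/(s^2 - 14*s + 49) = (s^2 - 36)/(s - 7)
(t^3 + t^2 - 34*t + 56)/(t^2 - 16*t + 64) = (t^3 + t^2 - 34*t + 56)/(t^2 - 16*t + 64)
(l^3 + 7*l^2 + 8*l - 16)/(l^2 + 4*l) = l + 3 - 4/l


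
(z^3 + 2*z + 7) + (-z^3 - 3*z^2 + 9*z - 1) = -3*z^2 + 11*z + 6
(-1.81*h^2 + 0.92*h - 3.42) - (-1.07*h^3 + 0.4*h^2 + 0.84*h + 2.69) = 1.07*h^3 - 2.21*h^2 + 0.0800000000000001*h - 6.11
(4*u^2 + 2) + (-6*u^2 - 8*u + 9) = -2*u^2 - 8*u + 11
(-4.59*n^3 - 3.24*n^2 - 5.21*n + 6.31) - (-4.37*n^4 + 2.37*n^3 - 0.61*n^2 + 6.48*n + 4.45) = 4.37*n^4 - 6.96*n^3 - 2.63*n^2 - 11.69*n + 1.86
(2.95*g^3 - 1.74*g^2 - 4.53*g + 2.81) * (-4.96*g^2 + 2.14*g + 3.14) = -14.632*g^5 + 14.9434*g^4 + 28.0082*g^3 - 29.0954*g^2 - 8.2108*g + 8.8234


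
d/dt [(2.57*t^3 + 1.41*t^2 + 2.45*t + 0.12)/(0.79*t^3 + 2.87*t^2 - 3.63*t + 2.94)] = (6.262*t^4 - 22.5292*t^3 + 10.2332*t^2 + 7.602*t + 7.6386)/(0.6241*t^6 + 4.5346*t^5 + 2.5015*t^4 - 16.191*t^3 + 30.0525*t^2 - 21.3444*t + 8.6436)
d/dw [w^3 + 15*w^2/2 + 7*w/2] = 3*w^2 + 15*w + 7/2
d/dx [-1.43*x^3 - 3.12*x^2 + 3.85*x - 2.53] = -4.29*x^2 - 6.24*x + 3.85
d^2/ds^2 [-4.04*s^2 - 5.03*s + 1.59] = -8.08000000000000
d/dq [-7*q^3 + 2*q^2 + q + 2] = -21*q^2 + 4*q + 1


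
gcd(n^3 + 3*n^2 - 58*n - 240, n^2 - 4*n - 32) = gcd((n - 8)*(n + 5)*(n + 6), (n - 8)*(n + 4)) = n - 8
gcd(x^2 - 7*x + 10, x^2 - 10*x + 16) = x - 2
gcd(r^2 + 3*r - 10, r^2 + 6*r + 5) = r + 5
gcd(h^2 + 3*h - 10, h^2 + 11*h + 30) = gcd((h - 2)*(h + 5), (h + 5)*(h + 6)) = h + 5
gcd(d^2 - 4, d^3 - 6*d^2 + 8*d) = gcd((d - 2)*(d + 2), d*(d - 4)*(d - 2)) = d - 2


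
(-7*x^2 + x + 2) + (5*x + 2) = -7*x^2 + 6*x + 4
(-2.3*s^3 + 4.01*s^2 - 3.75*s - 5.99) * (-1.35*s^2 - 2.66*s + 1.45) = 3.105*s^5 + 0.704499999999999*s^4 - 8.9391*s^3 + 23.876*s^2 + 10.4959*s - 8.6855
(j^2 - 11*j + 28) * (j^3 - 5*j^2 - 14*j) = j^5 - 16*j^4 + 69*j^3 + 14*j^2 - 392*j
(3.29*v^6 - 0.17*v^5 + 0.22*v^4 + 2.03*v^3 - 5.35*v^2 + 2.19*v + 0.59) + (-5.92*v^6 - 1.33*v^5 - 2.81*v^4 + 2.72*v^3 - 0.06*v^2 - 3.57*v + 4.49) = -2.63*v^6 - 1.5*v^5 - 2.59*v^4 + 4.75*v^3 - 5.41*v^2 - 1.38*v + 5.08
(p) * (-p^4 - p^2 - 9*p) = -p^5 - p^3 - 9*p^2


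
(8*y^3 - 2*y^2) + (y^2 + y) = 8*y^3 - y^2 + y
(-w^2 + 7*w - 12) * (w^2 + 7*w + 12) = -w^4 + 25*w^2 - 144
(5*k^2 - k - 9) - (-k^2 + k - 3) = 6*k^2 - 2*k - 6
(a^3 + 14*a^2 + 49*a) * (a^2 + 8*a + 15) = a^5 + 22*a^4 + 176*a^3 + 602*a^2 + 735*a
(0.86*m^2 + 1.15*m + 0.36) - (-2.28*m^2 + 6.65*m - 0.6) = 3.14*m^2 - 5.5*m + 0.96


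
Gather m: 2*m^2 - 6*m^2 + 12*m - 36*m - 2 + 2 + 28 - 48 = -4*m^2 - 24*m - 20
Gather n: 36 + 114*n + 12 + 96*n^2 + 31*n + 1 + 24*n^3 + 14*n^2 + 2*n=24*n^3 + 110*n^2 + 147*n + 49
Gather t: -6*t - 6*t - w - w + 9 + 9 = -12*t - 2*w + 18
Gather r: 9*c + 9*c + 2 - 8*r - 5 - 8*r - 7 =18*c - 16*r - 10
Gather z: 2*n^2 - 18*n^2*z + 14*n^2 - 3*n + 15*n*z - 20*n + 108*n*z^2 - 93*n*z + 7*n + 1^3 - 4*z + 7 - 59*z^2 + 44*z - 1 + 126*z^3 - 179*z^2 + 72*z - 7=16*n^2 - 16*n + 126*z^3 + z^2*(108*n - 238) + z*(-18*n^2 - 78*n + 112)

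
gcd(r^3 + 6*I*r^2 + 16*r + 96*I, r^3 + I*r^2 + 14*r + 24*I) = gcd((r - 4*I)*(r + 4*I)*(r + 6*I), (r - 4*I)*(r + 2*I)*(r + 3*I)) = r - 4*I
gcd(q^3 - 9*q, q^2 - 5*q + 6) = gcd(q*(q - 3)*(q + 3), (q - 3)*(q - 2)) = q - 3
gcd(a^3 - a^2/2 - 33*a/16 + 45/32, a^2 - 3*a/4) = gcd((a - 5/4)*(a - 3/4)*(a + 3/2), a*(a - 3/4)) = a - 3/4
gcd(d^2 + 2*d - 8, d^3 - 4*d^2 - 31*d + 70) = d - 2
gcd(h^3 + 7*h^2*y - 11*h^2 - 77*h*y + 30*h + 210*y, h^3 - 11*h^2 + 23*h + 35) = h - 5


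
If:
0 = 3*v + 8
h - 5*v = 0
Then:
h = -40/3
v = -8/3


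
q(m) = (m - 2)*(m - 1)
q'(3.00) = 3.00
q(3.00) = 2.00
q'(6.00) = 9.00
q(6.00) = 20.00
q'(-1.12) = -5.24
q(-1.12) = 6.61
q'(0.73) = -1.54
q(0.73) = 0.34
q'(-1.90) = -6.80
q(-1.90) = 11.31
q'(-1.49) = -5.98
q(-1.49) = 8.69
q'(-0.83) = -4.66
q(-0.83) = 5.18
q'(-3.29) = -9.58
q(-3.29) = 22.69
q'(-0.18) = -3.36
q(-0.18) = 2.57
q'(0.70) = -1.60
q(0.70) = 0.39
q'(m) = 2*m - 3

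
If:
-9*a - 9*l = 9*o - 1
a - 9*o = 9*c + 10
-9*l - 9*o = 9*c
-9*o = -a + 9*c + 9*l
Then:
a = 0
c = -1/9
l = 10/9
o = -1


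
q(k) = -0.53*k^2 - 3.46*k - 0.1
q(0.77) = -3.08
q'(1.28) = -4.82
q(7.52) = -56.09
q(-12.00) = -34.90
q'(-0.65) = -2.77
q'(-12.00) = 9.26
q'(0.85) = -4.36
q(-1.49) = 3.88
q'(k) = -1.06*k - 3.46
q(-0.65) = 1.93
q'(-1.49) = -1.88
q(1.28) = -5.40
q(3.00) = -15.25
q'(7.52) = -11.43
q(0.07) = -0.34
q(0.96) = -3.91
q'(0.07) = -3.53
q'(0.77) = -4.28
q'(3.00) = -6.64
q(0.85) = -3.42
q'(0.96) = -4.48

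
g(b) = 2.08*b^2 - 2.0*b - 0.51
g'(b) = 4.16*b - 2.0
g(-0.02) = -0.47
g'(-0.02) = -2.08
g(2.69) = 9.16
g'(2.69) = 9.19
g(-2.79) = 21.26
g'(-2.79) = -13.61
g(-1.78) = 9.64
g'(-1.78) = -9.40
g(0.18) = -0.80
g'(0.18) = -1.25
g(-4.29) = 46.35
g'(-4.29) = -19.85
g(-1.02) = 3.69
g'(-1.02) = -6.24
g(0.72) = -0.87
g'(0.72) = 1.00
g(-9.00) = 185.97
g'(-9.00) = -39.44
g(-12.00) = 323.01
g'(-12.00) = -51.92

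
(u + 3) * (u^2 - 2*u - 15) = u^3 + u^2 - 21*u - 45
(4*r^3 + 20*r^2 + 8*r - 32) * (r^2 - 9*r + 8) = 4*r^5 - 16*r^4 - 140*r^3 + 56*r^2 + 352*r - 256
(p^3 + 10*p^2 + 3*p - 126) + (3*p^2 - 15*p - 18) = p^3 + 13*p^2 - 12*p - 144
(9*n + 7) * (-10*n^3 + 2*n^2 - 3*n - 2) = -90*n^4 - 52*n^3 - 13*n^2 - 39*n - 14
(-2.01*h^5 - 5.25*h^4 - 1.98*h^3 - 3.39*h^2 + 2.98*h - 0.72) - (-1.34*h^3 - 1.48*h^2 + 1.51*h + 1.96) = -2.01*h^5 - 5.25*h^4 - 0.64*h^3 - 1.91*h^2 + 1.47*h - 2.68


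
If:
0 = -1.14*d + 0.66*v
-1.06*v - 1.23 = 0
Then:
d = -0.67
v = -1.16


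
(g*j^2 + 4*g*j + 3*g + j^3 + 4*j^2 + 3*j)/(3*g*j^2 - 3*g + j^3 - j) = (g*j + 3*g + j^2 + 3*j)/(3*g*j - 3*g + j^2 - j)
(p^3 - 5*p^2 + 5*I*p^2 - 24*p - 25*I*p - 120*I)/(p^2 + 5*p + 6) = (p^2 + p*(-8 + 5*I) - 40*I)/(p + 2)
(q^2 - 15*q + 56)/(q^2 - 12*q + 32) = (q - 7)/(q - 4)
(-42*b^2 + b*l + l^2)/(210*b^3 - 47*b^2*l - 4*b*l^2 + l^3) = -1/(5*b - l)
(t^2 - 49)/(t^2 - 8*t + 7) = (t + 7)/(t - 1)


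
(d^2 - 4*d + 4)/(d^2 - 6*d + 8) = (d - 2)/(d - 4)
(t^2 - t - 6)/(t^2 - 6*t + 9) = (t + 2)/(t - 3)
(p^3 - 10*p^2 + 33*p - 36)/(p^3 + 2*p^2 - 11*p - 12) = (p^2 - 7*p + 12)/(p^2 + 5*p + 4)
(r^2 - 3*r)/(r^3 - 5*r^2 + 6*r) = 1/(r - 2)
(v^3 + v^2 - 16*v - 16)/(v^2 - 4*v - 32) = (v^2 - 3*v - 4)/(v - 8)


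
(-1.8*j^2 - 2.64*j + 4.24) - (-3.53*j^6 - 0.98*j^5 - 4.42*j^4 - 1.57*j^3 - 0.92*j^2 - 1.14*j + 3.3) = 3.53*j^6 + 0.98*j^5 + 4.42*j^4 + 1.57*j^3 - 0.88*j^2 - 1.5*j + 0.94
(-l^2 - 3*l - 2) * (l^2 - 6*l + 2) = -l^4 + 3*l^3 + 14*l^2 + 6*l - 4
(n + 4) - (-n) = 2*n + 4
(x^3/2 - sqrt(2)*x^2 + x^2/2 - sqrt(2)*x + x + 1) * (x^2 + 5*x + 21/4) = x^5/2 - sqrt(2)*x^4 + 3*x^4 - 6*sqrt(2)*x^3 + 49*x^3/8 - 41*sqrt(2)*x^2/4 + 69*x^2/8 - 21*sqrt(2)*x/4 + 41*x/4 + 21/4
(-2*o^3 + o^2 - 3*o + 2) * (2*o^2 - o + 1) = -4*o^5 + 4*o^4 - 9*o^3 + 8*o^2 - 5*o + 2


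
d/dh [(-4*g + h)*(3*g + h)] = -g + 2*h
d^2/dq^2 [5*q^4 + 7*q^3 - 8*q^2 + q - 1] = 60*q^2 + 42*q - 16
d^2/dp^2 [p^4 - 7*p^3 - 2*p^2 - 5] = 12*p^2 - 42*p - 4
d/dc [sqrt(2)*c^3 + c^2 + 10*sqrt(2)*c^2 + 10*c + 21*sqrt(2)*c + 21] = 3*sqrt(2)*c^2 + 2*c + 20*sqrt(2)*c + 10 + 21*sqrt(2)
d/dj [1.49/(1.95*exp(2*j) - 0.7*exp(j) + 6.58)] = (1.043 - 5.811*exp(j))*exp(j)/(1.95*exp(2*j) - 0.7*exp(j) + 6.58)^2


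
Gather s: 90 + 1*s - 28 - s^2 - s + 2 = 64 - s^2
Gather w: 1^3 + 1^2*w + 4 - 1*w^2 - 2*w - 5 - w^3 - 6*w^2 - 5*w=-w^3 - 7*w^2 - 6*w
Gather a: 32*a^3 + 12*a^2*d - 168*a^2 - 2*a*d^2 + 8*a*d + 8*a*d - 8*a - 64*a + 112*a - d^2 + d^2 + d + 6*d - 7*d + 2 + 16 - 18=32*a^3 + a^2*(12*d - 168) + a*(-2*d^2 + 16*d + 40)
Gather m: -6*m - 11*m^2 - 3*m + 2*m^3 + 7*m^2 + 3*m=2*m^3 - 4*m^2 - 6*m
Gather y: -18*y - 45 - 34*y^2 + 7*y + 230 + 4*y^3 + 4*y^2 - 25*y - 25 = 4*y^3 - 30*y^2 - 36*y + 160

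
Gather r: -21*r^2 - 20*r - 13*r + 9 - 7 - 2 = -21*r^2 - 33*r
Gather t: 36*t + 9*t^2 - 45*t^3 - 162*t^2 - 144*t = -45*t^3 - 153*t^2 - 108*t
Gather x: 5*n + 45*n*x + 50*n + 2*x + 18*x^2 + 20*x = 55*n + 18*x^2 + x*(45*n + 22)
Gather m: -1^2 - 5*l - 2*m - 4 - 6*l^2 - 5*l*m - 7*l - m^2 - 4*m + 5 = -6*l^2 - 12*l - m^2 + m*(-5*l - 6)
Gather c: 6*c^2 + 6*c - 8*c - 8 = 6*c^2 - 2*c - 8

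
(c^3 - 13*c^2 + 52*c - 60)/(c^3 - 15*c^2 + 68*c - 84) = (c - 5)/(c - 7)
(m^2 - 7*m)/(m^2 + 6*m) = (m - 7)/(m + 6)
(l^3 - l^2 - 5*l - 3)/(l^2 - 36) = (l^3 - l^2 - 5*l - 3)/(l^2 - 36)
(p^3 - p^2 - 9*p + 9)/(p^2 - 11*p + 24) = (p^2 + 2*p - 3)/(p - 8)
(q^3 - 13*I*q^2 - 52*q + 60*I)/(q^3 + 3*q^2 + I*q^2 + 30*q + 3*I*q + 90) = (q^2 - 8*I*q - 12)/(q^2 + q*(3 + 6*I) + 18*I)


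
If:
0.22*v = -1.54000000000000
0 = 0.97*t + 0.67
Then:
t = -0.69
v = -7.00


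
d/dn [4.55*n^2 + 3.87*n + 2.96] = 9.1*n + 3.87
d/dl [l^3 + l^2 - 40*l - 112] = 3*l^2 + 2*l - 40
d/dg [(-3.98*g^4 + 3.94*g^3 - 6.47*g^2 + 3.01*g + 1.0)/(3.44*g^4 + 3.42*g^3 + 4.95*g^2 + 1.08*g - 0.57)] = (-27.1652*g^6 + 5.11159999999998*g^5 - 2.32799999999999*g^4 - 16.7636*g^3 - 38.8845*g^2 - 2.5242*g - 2.7957)/(11.8336*g^8 + 23.5296*g^7 + 45.7524*g^6 + 41.2884*g^5 + 27.9681*g^4 + 6.7932*g^3 - 4.4766*g^2 - 1.2312*g + 0.3249)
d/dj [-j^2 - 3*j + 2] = -2*j - 3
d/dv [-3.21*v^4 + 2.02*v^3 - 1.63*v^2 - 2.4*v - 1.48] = -12.84*v^3 + 6.06*v^2 - 3.26*v - 2.4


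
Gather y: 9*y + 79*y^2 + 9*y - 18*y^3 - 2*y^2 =-18*y^3 + 77*y^2 + 18*y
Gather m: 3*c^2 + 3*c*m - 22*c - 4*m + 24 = 3*c^2 - 22*c + m*(3*c - 4) + 24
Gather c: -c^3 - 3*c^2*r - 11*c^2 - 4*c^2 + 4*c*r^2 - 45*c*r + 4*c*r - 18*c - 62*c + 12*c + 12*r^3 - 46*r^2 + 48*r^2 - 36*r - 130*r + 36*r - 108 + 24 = -c^3 + c^2*(-3*r - 15) + c*(4*r^2 - 41*r - 68) + 12*r^3 + 2*r^2 - 130*r - 84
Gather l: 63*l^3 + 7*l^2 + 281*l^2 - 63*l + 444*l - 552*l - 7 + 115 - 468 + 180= 63*l^3 + 288*l^2 - 171*l - 180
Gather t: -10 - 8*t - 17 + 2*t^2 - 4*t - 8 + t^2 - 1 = 3*t^2 - 12*t - 36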